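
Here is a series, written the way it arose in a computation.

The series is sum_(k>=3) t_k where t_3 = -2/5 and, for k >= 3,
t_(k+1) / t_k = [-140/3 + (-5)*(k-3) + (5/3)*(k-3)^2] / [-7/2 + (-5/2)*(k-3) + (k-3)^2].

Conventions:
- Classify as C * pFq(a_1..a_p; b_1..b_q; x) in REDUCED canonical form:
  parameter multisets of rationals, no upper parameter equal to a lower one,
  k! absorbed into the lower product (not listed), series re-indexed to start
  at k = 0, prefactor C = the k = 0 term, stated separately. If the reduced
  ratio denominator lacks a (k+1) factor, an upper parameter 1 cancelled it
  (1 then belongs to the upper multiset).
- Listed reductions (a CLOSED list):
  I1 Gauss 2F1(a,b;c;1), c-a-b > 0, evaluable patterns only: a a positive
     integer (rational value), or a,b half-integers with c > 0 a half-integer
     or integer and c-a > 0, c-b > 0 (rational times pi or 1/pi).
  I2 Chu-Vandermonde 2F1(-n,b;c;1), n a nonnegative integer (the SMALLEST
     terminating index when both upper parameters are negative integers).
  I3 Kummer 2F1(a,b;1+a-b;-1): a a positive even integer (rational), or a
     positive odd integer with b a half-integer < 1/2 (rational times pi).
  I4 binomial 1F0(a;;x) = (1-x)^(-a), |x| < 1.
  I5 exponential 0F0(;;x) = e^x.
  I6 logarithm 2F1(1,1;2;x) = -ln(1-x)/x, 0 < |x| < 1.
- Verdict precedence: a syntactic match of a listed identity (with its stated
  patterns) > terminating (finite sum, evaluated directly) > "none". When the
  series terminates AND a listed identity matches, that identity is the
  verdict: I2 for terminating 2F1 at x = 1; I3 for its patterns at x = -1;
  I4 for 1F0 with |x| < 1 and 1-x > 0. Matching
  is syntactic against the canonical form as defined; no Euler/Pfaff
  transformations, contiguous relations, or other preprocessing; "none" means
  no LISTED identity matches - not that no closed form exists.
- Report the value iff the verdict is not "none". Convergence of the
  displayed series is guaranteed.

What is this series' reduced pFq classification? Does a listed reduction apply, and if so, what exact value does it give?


The series (x = 5/3) is 2F1: upper {-7, 4}, lower {-7/2}, prefactor -2/5. Verdict: terminating - the sum ends at index 7 because -7 is a negative integer; exact evaluation follows. Hence: 625624702/3645.

Key observation: with t_0 = -2/5, roots of the ratio polynomials (C = -2/5) are the negated parameters.
Term ratio: r(k) = (5/3) * (k-7) (k+4) / [(k-7/2) (k+1)] - rational in k. x = (5/3); t_0 = -2/5; negate the roots.


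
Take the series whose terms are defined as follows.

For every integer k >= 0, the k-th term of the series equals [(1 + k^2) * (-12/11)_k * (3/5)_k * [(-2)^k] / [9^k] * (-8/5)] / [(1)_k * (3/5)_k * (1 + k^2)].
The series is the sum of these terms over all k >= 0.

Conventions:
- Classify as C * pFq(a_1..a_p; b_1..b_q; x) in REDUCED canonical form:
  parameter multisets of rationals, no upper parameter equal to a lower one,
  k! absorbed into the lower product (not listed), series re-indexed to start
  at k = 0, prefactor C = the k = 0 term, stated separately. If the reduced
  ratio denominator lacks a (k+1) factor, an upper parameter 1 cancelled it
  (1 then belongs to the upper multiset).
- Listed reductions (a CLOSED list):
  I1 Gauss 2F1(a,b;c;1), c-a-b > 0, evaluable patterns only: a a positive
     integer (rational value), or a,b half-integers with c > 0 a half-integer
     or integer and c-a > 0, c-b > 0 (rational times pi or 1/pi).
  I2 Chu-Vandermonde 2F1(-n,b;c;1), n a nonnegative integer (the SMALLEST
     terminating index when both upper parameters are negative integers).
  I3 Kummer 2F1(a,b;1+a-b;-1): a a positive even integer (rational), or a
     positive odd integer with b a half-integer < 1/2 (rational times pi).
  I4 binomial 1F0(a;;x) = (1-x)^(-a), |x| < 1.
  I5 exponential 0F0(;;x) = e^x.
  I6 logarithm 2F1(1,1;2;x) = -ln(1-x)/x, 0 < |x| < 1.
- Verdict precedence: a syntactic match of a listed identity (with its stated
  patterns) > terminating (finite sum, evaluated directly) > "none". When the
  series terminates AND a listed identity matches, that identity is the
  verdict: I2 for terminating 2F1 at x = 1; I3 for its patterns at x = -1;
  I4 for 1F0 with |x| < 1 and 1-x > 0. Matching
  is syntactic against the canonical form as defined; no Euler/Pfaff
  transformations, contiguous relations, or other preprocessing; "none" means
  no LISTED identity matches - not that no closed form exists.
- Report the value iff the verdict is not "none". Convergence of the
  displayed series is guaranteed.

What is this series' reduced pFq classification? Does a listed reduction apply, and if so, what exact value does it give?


This is -8/5 * 1F0(-12/11; -; -2/9) in reduced canonical form. Verdict at x = -2/9: binomial (I4) matches (the 1F0 binomial series: exponent 12/11, x = -2/9). Exact value: (-8/5) * (11/9)^(12/11).

Key step: t_0 being -8/5, (1)_k (C = -8/5, x = -2/9) is k! itself.
Term ratio: r(k) = (-2/9) * (k-12/11) / [(k+1)] - poly over poly, x = (-2/9) from leading terms; C = -8/5 at k = 0.


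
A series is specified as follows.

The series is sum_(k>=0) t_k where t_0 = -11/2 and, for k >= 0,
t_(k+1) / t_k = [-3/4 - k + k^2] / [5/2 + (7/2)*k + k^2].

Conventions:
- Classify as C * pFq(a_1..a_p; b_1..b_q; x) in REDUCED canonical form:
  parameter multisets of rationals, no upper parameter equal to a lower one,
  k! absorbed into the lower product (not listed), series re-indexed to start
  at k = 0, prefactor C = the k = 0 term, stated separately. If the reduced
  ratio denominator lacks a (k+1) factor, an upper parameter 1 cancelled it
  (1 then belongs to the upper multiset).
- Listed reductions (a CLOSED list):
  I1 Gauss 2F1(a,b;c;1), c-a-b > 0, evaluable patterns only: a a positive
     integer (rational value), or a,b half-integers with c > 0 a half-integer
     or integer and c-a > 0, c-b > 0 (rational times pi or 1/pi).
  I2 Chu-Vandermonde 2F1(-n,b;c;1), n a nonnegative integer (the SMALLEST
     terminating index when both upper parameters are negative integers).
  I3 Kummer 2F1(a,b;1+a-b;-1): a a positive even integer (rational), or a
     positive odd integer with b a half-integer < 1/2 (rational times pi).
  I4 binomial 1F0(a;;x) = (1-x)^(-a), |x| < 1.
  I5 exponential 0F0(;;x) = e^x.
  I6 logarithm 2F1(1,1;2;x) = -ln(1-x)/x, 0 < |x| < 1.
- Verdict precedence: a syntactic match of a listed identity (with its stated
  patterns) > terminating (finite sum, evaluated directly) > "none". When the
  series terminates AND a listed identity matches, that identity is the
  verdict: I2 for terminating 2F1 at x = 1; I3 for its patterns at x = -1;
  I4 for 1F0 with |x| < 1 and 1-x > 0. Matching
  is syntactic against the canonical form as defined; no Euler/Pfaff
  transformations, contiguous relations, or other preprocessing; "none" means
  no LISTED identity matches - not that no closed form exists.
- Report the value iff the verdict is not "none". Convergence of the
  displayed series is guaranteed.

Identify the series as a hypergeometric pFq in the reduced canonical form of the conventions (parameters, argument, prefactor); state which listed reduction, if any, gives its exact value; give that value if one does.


Canonical form: C = -11/2 times 2F1 with upper {-3/2, 1/2}, lower {5/2}, x = 1. Verdict: the half-integer Gauss pattern (I1) applies (x = 1; upper {-3/2, 1/2} half-integers, c = 5/2 in the evaluable pattern). Value: (-165/128) * pi.

Key observation: from the first term -11/2: the expanded ratio factors over Q; C = -11/2, roots give parameters.
Adjacent-term ratio: r(k) = 1 * (k-3/2) (k+1/2) / [(k+5/2) (k+1)] ; factor over Q: parameters, x = 1, and C = -11/2.


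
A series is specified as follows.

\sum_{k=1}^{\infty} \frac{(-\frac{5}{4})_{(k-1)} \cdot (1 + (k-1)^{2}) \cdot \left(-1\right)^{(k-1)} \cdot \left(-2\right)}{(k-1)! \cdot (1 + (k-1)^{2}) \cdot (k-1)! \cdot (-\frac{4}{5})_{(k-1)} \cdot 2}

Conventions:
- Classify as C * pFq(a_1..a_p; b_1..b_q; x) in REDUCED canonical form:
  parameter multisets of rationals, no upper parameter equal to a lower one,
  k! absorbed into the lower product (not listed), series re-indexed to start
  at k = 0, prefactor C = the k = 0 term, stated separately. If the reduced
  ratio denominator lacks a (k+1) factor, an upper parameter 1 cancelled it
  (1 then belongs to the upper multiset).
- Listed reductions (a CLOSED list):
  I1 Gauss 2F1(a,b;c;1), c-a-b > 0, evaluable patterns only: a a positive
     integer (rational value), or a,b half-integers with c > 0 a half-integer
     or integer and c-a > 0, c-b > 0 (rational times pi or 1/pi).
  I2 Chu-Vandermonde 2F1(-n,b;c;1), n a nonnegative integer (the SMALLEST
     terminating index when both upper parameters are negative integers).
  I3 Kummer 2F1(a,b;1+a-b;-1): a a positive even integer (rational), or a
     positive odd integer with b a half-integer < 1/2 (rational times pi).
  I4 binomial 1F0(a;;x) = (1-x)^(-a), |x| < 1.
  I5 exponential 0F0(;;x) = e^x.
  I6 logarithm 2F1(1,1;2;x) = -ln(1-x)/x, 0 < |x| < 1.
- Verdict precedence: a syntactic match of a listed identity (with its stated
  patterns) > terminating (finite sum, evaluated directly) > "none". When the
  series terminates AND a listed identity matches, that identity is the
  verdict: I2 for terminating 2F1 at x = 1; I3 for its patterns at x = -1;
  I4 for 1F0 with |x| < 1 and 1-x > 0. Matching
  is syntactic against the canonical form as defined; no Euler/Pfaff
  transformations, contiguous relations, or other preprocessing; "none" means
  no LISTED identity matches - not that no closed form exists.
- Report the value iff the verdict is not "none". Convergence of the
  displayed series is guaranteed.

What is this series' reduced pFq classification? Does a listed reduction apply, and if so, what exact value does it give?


At argument -1: a 1F2 with upper {-\frac{5}{4}}, lower {-\frac{4}{5}, 1}, scaled by C = -1. Verdict: none. A 1F2 with upper {-\frac{5}{4}} fits none of I1-I6 at x = -1; the sum runs forever.

The tell: with t_0 = -1, the constant factors (prefactor -1) combine into one prefactor.
Term ratio: r(k) = -1 * (k-\frac{5}{4}) / [(k-\frac{4}{5}) (k+1) (k+1)] - rational; roots negated = parameters, x = -1, C = -1.


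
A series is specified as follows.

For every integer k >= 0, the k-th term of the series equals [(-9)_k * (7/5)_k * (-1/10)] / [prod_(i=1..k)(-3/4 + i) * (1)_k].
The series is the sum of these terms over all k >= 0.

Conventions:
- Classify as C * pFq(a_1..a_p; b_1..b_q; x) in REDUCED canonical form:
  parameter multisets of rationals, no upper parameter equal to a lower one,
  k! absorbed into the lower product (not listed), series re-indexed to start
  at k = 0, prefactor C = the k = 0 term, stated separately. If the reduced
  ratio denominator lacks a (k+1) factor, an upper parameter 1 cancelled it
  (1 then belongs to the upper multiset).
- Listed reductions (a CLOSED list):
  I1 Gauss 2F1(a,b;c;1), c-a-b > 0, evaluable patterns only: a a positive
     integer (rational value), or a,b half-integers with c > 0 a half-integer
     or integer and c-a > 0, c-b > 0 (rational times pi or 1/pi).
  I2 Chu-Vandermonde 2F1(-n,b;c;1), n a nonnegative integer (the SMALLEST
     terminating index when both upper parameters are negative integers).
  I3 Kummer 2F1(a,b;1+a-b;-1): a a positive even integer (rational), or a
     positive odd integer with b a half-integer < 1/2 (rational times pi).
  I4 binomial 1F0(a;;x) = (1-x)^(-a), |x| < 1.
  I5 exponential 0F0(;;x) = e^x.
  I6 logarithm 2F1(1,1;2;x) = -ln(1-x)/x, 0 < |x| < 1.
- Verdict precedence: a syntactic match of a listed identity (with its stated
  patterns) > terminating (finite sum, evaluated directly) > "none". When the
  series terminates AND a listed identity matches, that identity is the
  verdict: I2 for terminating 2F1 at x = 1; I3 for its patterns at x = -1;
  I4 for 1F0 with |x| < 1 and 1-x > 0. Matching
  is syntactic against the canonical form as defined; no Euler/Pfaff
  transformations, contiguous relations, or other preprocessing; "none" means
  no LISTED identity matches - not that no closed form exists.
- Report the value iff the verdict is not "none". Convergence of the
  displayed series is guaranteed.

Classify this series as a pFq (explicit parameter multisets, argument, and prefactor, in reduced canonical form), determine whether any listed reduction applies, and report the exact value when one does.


Classification (C = -1/10): 2F1 with upper {-9, 7/5}, lower {1/4}, argument x = 1. Verdict (x = 1): Vandermonde's identity (I2) applies (terminating 2F1 at x = 1 with n = 9, b = 7/5, c = 1/4). Its exact value is -214869841/70800781250.

The tell: x = 1 and (1)_k (C = -1/10) is k! itself.
Term ratio: r(k) = 1 * (k-9) (k+7/5) / [(k+1/4) (k+1)] - poly over poly, x = 1 from leading terms; C = -1/10 at k = 0.


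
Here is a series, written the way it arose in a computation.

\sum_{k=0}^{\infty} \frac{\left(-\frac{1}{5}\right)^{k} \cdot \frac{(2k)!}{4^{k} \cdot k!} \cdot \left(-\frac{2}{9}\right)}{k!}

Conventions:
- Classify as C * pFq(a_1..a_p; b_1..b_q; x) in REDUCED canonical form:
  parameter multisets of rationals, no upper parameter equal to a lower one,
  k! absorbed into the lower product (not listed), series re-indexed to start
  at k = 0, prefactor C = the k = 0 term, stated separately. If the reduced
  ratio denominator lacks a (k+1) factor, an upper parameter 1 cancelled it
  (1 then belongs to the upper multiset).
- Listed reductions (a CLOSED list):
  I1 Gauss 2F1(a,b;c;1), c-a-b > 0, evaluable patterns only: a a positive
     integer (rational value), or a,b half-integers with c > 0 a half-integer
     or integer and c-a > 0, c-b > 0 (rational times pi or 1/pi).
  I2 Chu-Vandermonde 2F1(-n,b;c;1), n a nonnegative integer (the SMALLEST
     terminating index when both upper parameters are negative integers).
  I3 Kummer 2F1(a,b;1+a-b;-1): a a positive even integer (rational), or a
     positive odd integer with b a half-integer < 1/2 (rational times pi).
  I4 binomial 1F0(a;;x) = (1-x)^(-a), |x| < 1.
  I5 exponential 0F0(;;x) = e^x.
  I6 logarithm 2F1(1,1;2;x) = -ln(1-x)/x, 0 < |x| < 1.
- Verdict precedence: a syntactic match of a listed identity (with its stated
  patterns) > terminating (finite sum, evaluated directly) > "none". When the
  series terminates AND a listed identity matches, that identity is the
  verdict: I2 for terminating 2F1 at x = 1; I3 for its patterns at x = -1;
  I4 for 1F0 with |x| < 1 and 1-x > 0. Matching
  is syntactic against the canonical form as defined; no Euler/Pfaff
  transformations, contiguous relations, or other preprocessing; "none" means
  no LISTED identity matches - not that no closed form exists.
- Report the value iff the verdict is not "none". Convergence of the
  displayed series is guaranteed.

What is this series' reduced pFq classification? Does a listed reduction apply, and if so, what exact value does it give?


Key step: t_0 being -\frac{2}{9}, the (2k)!/(4^k k!) block (C = -2/9, x = -1/5) is the Pochhammer (1/2)_k.
Consecutive-term ratio: r(k) = -\frac{1}{5} * (k+\frac{1}{2}) / [(k+1)] - rational in k, leading ratio -\frac{1}{5}; with t_0 = -\frac{2}{9}, classification follows.

Prefactor -\frac{2}{9}, argument -\frac{1}{5}: 1F0 with upper {\frac{1}{2}} over lower {-}. Verdict: the I4 binomial reduction fires (the 1F0 binomial series: exponent -1/2, x = -\frac{1}{5}). Hence: \left(-\frac{2}{9}\right) \cdot \left(\frac{6}{5}\right)^{-\frac{1}{2}}.


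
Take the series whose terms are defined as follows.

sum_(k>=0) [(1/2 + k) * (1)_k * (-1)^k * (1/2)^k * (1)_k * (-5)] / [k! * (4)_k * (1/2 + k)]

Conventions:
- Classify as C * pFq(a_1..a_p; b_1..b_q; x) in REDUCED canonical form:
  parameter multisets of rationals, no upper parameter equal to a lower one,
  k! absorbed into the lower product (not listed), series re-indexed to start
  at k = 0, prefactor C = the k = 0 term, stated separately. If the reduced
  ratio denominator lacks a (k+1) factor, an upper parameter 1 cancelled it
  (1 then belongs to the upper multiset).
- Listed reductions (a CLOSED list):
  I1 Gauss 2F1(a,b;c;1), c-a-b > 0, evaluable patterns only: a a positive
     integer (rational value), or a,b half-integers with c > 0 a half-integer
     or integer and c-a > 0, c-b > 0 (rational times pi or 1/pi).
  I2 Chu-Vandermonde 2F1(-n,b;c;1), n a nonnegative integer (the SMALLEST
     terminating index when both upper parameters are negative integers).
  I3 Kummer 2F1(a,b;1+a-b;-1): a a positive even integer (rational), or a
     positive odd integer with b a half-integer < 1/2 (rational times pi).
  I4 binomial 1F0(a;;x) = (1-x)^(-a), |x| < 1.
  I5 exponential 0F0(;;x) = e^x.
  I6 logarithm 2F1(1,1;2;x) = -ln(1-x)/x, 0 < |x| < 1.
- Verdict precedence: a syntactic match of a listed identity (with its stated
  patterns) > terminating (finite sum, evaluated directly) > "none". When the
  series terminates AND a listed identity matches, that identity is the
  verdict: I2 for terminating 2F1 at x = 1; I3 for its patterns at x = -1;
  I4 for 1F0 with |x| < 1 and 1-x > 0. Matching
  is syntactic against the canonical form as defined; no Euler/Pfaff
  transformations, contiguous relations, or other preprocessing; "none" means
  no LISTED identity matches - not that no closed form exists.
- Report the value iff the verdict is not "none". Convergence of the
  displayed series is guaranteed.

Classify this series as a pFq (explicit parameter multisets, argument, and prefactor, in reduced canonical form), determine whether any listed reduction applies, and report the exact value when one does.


Canonical form: C = -5 times 2F1 with upper {1, 1}, lower {4}, x = -1/2. Verdict: none - at argument -1/2 the multisets {1, 1} ; {4} match no listed identity.

Structural cue: from the first term -5: striking the common factor k + 1/2 reduces the term (C = -5, x = -1/2).
Ratio: r(k) = (-1/2) * (k+1) (k+1) / [(k+4) (k+1)] - poly over poly, x = (-1/2) from leading terms; C = -5 at k = 0.


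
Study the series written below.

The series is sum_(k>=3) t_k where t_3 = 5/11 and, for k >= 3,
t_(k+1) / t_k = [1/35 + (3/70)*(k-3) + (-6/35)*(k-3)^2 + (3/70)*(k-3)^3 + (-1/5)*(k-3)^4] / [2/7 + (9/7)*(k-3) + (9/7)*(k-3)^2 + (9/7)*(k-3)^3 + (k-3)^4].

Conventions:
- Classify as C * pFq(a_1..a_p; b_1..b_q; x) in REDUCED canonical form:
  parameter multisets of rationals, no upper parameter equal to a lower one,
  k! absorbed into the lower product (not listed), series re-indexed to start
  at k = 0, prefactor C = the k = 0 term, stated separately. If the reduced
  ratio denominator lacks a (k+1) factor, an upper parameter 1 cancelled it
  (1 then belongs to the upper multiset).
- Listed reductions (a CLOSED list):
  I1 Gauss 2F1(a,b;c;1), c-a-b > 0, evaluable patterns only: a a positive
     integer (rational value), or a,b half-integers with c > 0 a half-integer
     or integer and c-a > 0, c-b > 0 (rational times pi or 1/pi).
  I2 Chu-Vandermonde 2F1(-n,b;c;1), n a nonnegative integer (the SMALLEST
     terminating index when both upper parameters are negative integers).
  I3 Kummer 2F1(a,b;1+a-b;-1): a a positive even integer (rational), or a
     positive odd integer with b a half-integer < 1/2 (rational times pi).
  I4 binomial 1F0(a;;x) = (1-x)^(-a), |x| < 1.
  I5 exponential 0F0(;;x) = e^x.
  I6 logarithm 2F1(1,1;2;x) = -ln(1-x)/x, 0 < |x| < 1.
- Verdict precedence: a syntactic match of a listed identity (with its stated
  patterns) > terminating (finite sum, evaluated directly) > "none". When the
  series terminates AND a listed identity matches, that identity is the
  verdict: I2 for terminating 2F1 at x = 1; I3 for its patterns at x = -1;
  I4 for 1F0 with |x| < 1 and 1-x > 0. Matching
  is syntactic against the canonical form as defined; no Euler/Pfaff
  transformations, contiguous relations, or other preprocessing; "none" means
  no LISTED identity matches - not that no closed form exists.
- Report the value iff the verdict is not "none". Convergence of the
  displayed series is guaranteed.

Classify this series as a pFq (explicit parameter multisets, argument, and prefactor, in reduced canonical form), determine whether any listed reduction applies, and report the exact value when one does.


x = -1/5 here; the reduced form reads 1F0, upper {-1/2}, lower {-}, C = 5/11. Verdict (x = -1/5): the I4 binomial reduction applies (the 1F0 binomial series: exponent 1/2, x = -1/5). Its exact value is (5/11) * (6/5)^(1/2).

The tell: from the first term 5/11: the ratio is unreduced: k^2 + 1 divides both sides (prefactor 5/11).
Ratio: r(k) = (-1/5) * (k-1/2) / [(k+1)] - rational in k, leading ratio (-1/5); with t_0 = 5/11, classification follows.


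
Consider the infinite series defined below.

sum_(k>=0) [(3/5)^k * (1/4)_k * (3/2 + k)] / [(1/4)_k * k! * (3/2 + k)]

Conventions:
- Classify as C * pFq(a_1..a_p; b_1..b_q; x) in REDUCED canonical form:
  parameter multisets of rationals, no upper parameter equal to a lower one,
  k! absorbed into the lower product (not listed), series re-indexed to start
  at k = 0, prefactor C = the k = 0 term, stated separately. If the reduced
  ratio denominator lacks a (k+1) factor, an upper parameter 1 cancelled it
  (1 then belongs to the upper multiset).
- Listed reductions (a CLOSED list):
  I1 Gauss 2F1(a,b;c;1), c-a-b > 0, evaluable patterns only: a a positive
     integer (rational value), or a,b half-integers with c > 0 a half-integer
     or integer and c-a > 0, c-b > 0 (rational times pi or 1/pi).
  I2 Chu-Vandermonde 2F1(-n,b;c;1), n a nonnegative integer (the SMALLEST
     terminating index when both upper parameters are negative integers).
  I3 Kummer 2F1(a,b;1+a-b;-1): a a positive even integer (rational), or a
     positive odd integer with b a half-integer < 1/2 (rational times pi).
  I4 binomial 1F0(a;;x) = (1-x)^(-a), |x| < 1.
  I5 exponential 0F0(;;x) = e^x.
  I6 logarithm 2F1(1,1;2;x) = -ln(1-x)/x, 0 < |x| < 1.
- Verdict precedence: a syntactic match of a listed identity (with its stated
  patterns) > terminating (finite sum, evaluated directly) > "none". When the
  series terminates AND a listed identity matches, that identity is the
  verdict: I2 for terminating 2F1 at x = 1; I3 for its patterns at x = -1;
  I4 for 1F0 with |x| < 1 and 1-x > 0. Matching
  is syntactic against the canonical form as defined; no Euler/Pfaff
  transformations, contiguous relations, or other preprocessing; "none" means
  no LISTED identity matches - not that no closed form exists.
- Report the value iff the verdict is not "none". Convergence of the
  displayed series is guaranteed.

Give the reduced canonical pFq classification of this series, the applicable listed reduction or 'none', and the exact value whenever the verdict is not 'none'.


Reduced: x = 3/5, 0F0, upper = {-}, lower = {-}, C = 1. Verdict: this is exponential (I5) (the 0F0 exponential series at x = 3/5). Its exact value is e^(3/5).

Key observation: x = (3/5) and the parameter 1/4 appears in both the upper and lower lists and cancels (alongside the other common factor).
Adjacent-term ratio: r(k) = (3/5) * 1 / [(k+1)] - rational in k. x = (3/5); t_0 = 1; negate the roots.


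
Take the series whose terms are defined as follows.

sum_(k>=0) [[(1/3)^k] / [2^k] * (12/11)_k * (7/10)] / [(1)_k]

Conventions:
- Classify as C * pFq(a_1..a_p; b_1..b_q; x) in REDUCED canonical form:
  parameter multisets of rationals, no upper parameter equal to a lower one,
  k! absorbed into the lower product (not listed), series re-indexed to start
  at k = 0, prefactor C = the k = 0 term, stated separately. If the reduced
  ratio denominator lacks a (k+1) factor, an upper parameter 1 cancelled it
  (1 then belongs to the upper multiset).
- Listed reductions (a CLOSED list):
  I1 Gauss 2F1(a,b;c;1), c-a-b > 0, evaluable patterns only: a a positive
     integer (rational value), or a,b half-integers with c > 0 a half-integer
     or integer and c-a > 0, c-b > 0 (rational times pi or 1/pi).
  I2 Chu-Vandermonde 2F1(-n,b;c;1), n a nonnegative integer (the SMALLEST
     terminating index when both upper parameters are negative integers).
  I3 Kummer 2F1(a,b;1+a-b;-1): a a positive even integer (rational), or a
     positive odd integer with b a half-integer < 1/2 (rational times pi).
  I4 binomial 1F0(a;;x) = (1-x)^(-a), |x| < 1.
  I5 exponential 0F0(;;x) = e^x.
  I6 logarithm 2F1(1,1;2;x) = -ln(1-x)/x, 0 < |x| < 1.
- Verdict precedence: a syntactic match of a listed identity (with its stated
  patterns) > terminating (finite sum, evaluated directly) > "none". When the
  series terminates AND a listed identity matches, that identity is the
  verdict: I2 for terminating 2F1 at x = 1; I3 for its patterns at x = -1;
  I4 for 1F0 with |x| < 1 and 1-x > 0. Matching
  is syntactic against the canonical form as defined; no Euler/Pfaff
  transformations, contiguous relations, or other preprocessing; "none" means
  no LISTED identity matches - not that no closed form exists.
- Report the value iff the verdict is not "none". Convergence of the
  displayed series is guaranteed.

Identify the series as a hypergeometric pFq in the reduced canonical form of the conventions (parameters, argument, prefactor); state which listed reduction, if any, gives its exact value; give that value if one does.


Canonical form: C = 7/10 times 1F0 with upper {12/11}, lower {-}, x = 1/6. Verdict: binomial (I4) applies (the 1F0 binomial series: exponent -12/11, x = 1/6). Sum: (7/10) * (5/6)^(-12/11).

Structural cue: with t_0 = 7/10, (1)_k (C = 7/10, x = 1/6) is k! itself.
Ratio: r(k) = (1/6) * (k+12/11) / [(k+1)] - rational in k. x = (1/6); t_0 = 7/10; negate the roots.


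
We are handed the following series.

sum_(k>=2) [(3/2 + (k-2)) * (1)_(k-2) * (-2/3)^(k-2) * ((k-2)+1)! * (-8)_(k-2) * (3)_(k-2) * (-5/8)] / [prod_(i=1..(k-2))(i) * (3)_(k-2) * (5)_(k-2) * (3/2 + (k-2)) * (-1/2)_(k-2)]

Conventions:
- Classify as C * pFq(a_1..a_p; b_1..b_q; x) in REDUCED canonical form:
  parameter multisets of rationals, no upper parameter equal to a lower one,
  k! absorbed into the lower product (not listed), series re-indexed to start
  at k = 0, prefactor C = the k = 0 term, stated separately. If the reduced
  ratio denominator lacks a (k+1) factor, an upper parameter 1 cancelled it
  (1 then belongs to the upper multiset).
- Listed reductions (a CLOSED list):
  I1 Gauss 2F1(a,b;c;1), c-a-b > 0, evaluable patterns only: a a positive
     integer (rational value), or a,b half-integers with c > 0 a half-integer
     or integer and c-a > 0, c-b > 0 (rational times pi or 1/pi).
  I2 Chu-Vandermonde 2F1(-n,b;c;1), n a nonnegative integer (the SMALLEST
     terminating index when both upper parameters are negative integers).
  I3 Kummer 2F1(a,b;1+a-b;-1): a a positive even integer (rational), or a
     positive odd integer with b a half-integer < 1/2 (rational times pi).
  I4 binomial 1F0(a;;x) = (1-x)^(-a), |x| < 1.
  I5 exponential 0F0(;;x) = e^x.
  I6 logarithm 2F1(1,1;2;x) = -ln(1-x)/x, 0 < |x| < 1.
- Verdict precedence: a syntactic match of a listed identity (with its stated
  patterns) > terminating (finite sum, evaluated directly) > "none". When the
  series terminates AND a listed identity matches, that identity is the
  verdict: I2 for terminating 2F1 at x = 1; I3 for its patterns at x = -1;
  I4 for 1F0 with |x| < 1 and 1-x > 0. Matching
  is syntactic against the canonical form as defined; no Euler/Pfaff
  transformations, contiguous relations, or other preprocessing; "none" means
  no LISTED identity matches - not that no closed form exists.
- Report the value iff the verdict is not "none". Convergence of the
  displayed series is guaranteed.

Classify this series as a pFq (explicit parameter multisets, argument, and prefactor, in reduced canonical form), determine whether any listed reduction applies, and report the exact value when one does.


Prefactor -5/8, argument -2/3: 3F2 with upper {-8, 1, 2} over lower {-1/2, 5}. Verdict: terminating - no listed pattern fits, but -8 in the upper list cuts the series at k = 8; direct evaluation. Its exact value is 104462786035/1733836104.

First insight: x = (-2/3) and the product of the first k integers (prefactor -5/8) is k!.
Ratio: r(k) = (-2/3) * (k-8) (k+1) (k+2) / [(k-1/2) (k+5) (k+1)] - poly over poly, x = (-2/3) from leading terms; C = -5/8 at k = 0.


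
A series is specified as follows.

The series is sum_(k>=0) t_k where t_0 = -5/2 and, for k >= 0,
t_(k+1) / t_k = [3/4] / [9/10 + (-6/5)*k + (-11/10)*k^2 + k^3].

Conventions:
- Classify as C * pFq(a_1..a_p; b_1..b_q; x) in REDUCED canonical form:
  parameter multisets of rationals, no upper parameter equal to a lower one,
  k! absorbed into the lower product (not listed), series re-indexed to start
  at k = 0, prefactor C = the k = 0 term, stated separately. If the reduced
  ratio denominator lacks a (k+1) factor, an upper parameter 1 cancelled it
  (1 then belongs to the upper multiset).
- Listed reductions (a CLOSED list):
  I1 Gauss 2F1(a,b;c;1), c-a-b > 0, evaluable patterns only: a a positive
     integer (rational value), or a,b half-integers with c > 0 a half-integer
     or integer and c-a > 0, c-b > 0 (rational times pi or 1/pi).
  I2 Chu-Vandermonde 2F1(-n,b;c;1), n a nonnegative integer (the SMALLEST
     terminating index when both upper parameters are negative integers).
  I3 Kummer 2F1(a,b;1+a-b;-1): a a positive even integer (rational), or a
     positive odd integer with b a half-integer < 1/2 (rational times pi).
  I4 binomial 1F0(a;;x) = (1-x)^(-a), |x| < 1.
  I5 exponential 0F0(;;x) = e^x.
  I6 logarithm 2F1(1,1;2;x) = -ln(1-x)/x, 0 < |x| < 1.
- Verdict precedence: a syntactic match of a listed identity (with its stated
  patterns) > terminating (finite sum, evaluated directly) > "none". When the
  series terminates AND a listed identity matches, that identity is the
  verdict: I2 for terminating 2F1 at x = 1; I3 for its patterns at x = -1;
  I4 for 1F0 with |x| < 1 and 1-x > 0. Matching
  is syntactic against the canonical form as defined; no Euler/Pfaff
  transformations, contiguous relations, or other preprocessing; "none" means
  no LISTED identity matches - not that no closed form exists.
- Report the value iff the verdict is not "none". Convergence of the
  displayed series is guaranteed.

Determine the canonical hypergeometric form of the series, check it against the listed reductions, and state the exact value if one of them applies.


Classification (C = -5/2): 0F2 with upper {-}, lower {-3/2, -3/5}, argument x = 3/4. Verdict: none (x = 3/4): each listed identity misses the multisets {-} ; {-3/2, -3/5}.

Key observation: x = (3/4) and roots of the ratio polynomials (C = -5/2, x = 3/4) are the negated parameters.
Consecutive-term ratio: r(k) = (3/4) * 1 / [(k-3/2) (k-3/5) (k+1)] - rational; roots negated = parameters, x = (3/4), C = -5/2.


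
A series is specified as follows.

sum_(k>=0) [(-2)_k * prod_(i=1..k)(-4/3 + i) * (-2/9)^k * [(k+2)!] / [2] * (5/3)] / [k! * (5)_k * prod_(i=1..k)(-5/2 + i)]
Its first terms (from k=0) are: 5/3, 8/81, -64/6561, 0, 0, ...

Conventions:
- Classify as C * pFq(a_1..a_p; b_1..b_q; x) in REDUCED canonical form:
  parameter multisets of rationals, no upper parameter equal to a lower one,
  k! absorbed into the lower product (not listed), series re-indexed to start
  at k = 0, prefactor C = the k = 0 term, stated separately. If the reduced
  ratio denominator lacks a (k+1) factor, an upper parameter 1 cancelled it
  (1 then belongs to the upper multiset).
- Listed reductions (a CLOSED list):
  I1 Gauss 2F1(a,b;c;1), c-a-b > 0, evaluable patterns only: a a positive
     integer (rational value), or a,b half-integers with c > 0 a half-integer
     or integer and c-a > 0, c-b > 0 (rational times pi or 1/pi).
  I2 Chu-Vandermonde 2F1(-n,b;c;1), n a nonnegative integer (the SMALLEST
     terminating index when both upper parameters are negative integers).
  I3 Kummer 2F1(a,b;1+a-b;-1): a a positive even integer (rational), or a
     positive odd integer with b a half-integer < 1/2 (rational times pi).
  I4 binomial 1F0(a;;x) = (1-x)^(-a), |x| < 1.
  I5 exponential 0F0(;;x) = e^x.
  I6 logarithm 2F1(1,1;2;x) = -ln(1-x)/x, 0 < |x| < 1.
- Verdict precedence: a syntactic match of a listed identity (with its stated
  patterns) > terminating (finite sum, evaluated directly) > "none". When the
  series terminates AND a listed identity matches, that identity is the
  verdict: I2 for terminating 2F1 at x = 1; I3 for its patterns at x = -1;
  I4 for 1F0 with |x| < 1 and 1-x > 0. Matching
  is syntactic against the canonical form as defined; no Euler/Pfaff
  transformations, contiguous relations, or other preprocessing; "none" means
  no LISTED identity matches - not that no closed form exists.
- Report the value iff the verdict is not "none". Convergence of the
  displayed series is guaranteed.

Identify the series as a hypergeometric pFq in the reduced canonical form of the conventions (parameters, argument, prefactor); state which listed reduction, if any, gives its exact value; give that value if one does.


Key step: with t_0 = 5/3, the running product (C = 5/3) telescopes to a rising factorial.
Term ratio: r(k) = (-2/9) * (k-2) (k-1/3) (k+3) / [(k-3/2) (k+5) (k+1)] ; factor over Q: parameters, x = (-2/9), and C = 5/3.

Canonical form: C = 5/3 times 3F2 with upper {-2, -1/3, 3}, lower {-3/2, 5}, x = -2/9. Verdict: terminating at k = 2: the factor (-2)_k kills every later term; summing the 3 survivors is exact. Exact value: 11519/6561.


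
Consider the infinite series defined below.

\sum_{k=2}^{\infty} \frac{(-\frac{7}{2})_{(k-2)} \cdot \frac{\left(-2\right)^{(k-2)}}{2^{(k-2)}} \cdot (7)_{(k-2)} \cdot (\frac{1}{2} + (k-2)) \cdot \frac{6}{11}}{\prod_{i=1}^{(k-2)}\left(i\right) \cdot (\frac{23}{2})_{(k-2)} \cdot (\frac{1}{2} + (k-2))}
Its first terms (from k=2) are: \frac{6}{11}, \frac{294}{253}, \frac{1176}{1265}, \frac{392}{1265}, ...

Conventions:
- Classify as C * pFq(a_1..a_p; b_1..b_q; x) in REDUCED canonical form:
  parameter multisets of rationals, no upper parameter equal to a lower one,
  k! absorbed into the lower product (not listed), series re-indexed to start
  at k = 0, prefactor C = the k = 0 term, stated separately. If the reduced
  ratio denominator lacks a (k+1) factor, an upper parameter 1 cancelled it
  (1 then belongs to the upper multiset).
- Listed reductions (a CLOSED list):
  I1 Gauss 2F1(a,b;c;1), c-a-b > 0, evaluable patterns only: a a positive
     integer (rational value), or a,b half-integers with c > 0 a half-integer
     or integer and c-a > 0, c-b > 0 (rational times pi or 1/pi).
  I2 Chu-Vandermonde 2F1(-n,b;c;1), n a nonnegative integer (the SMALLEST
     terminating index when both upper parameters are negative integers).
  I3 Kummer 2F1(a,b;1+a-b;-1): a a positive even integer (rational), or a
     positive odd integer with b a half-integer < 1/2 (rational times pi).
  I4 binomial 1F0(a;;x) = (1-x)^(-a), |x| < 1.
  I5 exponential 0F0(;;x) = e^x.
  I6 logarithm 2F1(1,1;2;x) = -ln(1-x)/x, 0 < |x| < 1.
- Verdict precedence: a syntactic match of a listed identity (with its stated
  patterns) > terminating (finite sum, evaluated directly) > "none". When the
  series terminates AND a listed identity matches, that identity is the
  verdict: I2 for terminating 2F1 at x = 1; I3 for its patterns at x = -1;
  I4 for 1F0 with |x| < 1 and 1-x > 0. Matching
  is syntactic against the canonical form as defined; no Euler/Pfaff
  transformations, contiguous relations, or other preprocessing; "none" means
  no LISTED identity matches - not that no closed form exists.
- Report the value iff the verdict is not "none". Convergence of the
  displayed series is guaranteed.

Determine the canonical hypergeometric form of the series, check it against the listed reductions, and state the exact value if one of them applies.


x = -1 here; the reduced form reads 2F1, upper {-\frac{7}{2}, 7}, lower {\frac{23}{2}}, C = \frac{6}{11}. Verdict: Kummer (I3) applies (x = -1; c = \frac{23}{2} equals 1+a-b for upper {-\frac{7}{2}, 7}: listed pattern). Hence: \frac{3968055}{4194304} \cdot \pi.

The tell: from the first term \frac{6}{11}: k + 1/2 divides numerator and denominator alike; C = 6/11 after cancelling.
Consecutive-term ratio: r(k) = -1 * (k-\frac{7}{2}) (k+7) / [(k+\frac{23}{2}) (k+1)] - rational; roots negated = parameters, x = -1, C = \frac{6}{11}.


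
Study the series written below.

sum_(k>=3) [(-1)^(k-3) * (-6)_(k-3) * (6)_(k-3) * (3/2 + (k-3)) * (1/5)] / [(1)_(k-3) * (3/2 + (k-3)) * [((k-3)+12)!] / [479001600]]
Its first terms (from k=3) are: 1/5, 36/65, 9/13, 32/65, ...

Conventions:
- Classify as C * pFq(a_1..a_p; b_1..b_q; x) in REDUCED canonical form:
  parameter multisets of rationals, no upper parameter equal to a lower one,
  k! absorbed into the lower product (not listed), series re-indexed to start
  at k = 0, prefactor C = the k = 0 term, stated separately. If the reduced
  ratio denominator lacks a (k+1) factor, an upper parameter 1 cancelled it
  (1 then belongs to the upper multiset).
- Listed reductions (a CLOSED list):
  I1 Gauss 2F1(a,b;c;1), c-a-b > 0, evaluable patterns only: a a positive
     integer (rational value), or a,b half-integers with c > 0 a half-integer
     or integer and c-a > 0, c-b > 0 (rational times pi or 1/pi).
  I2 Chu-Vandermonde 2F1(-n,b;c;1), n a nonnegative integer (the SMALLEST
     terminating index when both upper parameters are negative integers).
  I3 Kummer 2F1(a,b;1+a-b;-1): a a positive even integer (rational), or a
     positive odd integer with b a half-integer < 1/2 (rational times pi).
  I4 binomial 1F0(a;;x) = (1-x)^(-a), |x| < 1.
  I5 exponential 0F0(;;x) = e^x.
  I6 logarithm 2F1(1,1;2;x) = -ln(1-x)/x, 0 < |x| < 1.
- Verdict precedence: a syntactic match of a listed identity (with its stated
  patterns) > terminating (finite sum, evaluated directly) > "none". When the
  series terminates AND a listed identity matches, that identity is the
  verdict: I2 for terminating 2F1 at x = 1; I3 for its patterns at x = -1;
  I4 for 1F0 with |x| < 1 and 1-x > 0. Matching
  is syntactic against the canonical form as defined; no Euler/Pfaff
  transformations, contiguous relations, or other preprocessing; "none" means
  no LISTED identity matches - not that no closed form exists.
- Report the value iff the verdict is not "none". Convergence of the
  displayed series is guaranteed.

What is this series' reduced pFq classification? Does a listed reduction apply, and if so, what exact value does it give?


Prefactor 1/5, argument -1: 2F1 with upper {-6, 6} over lower {13}. Verdict: Kummer's theorem (I3) applies (x = -1; c = 13 equals 1+a-b for upper {-6, 6}: listed pattern). Hence: 11/5.

Structural cue: with t_0 = 1/5, the denominator's factorial ratio (C = 1/5) is a lower Pochhammer.
Step ratio: r(k) = (-1) * (k-6) (k+6) / [(k+13) (k+1)] - rational in k, leading ratio (-1); with t_0 = 1/5, classification follows.


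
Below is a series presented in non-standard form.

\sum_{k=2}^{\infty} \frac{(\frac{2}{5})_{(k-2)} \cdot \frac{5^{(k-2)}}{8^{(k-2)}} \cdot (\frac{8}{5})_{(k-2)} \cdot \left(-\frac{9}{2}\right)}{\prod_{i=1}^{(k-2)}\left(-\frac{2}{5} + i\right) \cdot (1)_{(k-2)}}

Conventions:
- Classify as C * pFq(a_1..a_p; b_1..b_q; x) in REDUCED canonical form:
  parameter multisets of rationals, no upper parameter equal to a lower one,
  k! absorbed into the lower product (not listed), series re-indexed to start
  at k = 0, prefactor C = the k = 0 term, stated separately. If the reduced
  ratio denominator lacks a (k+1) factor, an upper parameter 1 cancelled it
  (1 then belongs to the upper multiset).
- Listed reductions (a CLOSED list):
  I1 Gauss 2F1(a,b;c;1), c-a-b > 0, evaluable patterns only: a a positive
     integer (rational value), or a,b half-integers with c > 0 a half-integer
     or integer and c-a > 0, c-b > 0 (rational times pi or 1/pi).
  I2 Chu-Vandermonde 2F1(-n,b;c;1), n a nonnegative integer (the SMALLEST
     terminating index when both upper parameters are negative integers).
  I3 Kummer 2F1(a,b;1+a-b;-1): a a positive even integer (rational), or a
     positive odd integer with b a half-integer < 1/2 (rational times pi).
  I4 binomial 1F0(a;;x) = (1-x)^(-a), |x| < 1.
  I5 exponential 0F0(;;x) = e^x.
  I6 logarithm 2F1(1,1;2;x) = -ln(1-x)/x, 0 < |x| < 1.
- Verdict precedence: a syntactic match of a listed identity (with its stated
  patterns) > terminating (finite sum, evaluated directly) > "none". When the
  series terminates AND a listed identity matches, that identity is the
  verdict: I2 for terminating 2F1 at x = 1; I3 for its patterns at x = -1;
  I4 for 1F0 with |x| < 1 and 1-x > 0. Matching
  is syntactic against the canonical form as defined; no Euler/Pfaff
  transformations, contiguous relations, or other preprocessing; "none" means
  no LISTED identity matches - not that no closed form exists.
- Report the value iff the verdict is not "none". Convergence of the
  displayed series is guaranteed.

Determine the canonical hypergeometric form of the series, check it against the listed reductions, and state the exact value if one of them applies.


Classification (C = -\frac{9}{2}): 2F1 with upper {\frac{2}{5}, \frac{8}{5}}, lower {\frac{3}{5}}, argument x = \frac{5}{8}. Verdict: none - at argument \frac{5}{8} the multisets {\frac{2}{5}, \frac{8}{5}} ; {\frac{3}{5}} match no listed identity.

Key step: t_0 being -\frac{9}{2}, the lower running product (prefactor -9/2) is a rising factorial.
Step ratio: r(k) = \frac{5}{8} * (k+\frac{2}{5}) (k+\frac{8}{5}) / [(k+\frac{3}{5}) (k+1)] - rational; roots negated = parameters, x = \frac{5}{8}, C = -\frac{9}{2}.
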